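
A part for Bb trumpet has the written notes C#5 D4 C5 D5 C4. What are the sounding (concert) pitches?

B4 C4 Bb4 C5 Bb3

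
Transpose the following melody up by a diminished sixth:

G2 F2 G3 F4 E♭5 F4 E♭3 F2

Ebb3 Dbb3 Ebb4 Dbb5 Cbb6 Dbb5 Cbb4 Dbb3

G2 to Ebb3
F2 to Dbb3
G3 to Ebb4
F4 to Dbb5
Eb5 to Cbb6
F4 to Dbb5
Eb3 to Cbb4
F2 to Dbb3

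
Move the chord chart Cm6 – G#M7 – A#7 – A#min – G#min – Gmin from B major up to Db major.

Ebbm6 BbM7 C7 Cmin Bbmin Bbbmin

B major up to Db major is a diminished third; each chord root moves by that interval while the quality stays the same.
Cm6: root C up a diminished third → Ebb, giving Ebbm6.
G#M7: root G# up a diminished third → Bb, giving BbM7.
A#7: root A# up a diminished third → C, giving C7.
A#min: root A# up a diminished third → C, giving Cmin.
G#min: root G# up a diminished third → Bb, giving Bbmin.
Gmin: root G up a diminished third → Bbb, giving Bbbmin.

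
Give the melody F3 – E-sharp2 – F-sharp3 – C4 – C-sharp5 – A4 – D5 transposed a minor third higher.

Ab3 G#2 A3 Eb4 E5 C5 F5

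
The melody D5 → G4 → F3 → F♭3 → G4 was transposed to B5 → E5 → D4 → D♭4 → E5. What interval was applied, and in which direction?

up a major sixth

From D5 to B5 is 6 letter names — a sixth of some quality.
D5 to B5 is 9 semitones, which makes it a major sixth; the second version is higher, so the direction is up.
Checking another pair — G4 → E5 — gives the same interval.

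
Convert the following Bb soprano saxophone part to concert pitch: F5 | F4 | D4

Eb5 Eb4 C4

The Bb soprano saxophone sounds a major second below written, so transpose each written note down a major second.
F5 -> Eb5
F4 -> Eb4
D4 -> C4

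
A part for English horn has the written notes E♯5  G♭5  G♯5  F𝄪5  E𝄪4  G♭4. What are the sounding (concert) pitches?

A#4 Cb5 C#5 B#4 A##3 Cb4

The English horn sounds a perfect fifth below written, so transpose each written note down a perfect fifth.
E#5 becomes A#4
Gb5 becomes Cb5
G#5 becomes C#5
F##5 becomes B#4
E##4 becomes A##3
Gb4 becomes Cb4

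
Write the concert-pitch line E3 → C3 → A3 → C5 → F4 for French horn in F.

B3 G3 E4 G5 C5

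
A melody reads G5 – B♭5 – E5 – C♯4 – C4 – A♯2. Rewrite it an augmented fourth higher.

C#6 E6 A#5 F##4 F#4 D##3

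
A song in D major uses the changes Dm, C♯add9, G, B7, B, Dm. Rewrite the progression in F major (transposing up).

D major up to F major is a minor third; each chord root moves by that interval while the quality stays the same.
Dm: root D up a minor third → F, giving Fm.
C♯add9: root C♯ up a minor third → E, giving Eadd9.
G: root G up a minor third → Bb, giving Bb.
B7: root B up a minor third → D, giving D7.
B: root B up a minor third → D, giving D.
Dm: root D up a minor third → F, giving Fm.

Fm Eadd9 Bb D7 D Fm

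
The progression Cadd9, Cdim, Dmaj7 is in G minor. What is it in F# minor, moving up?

Badd9 Bdim C#maj7

G minor up to F# minor is a major seventh; each chord root moves by that interval while the quality stays the same.
Cadd9: root C up a major seventh → B, giving Badd9.
Cdim: root C up a major seventh → B, giving Bdim.
Dmaj7: root D up a major seventh → C#, giving C#maj7.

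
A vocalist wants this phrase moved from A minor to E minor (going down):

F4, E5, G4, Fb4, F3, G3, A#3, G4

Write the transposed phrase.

C4 B4 D4 Cb4 C3 D3 E#3 D4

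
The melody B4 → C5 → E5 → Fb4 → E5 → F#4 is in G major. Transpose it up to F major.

A5 Bb5 D6 Ebb5 D6 E5

From G up to F is a minor seventh; apply that to each pitch.
B4 gives A5
C5 gives Bb5
E5 gives D6
Fb4 gives Ebb5
E5 gives D6
F#4 gives E5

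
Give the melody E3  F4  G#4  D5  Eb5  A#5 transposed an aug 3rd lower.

An augmented third down from E3 gives Cb3.
An augmented third down from F4 gives Dbb4.
An augmented third down from G#4 gives Eb4.
D5: a third down reaches B, and 5 semitones makes it Bbb4.
Eb5 down an augmented third is Cbb5.
An augmented third down from A#5 gives F5.

Cb3 Dbb4 Eb4 Bbb4 Cbb5 F5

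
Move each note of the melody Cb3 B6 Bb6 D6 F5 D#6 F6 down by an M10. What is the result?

Abb1 G5 Gb5 Bb4 Db4 B4 Db5

Cb3: a tenth down reaches A, and 16 semitones makes it Abb1.
B6 down a major tenth is G5.
Bb6 down a major tenth is Gb5.
A major tenth down from D6 gives Bb4.
F5: a tenth down reaches D, and 16 semitones makes it Db4.
D#6: a tenth down reaches B, and 16 semitones makes it B4.
F6 down a major tenth is Db5.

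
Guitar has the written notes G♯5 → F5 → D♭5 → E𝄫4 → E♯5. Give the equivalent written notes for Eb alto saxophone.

E#5 D5 Bb4 Cb4 C##5

First find concert pitch: the guitar sounds a perfect octave below written, so G♯5 F5 D♭5 E𝄫4 E♯5 sounds G#4 F4 Db4 Ebb3 E#4.
Then write for Eb alto saxophone: it sounds a major sixth below written, so the part must be a major sixth above concert.
G#4 → E#5
F4 → D5
Db4 → Bb4
Ebb3 → Cb4
E#4 → C##5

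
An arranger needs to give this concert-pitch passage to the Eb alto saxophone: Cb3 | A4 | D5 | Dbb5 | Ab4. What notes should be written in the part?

The Eb alto saxophone sounds a major sixth below written, so the written part must be a major sixth above concert — transpose each note up.
Cb3 becomes Ab3
A4 becomes F#5
D5 becomes B5
Dbb5 becomes Bbb5
Ab4 becomes F5

Ab3 F#5 B5 Bbb5 F5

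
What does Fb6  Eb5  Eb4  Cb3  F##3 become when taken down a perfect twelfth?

Bbb4 Ab3 Ab2 Fb1 B#1

Fb6 to Bbb4
Eb5 to Ab3
Eb4 to Ab2
Cb3 to Fb1
F##3 to B#1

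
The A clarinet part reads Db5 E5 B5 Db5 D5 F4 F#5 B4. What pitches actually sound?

Written C4 on the A clarinet sounds as A3, a minor third lower; apply that shift to every note.
Db5 to Bb4
E5 to C#5
B5 to G#5
Db5 to Bb4
D5 to B4
F4 to D4
F#5 to D#5
B4 to G#4

Bb4 C#5 G#5 Bb4 B4 D4 D#5 G#4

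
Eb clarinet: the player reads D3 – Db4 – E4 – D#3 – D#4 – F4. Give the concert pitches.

Written C4 on the Eb clarinet sounds as Eb4, a minor third higher; apply that shift to every note.
D3 becomes F3
Db4 becomes Fb4
E4 becomes G4
D#3 becomes F#3
D#4 becomes F#4
F4 becomes Ab4

F3 Fb4 G4 F#3 F#4 Ab4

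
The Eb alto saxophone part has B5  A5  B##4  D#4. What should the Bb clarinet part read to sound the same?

First find concert pitch: the Eb alto saxophone sounds a major sixth below written, so B5 A5 B##4 D#4 sounds D5 C5 D##4 F#3.
Then write for Bb clarinet: it sounds a major second below written, so the part must be a major second above concert.
D5 → E5
C5 → D5
D##4 → E##4
F#3 → G#3

E5 D5 E##4 G#3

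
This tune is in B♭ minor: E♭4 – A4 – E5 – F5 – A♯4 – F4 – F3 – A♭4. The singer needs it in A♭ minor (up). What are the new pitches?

Db5 G5 D6 Eb6 G#5 Eb5 Eb4 Gb5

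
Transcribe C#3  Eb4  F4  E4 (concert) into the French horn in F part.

The French horn in F sounds a perfect fifth below written, so the written part must be a perfect fifth above concert — transpose each note up.
C#3 → G#3
Eb4 → Bb4
F4 → C5
E4 → B4

G#3 Bb4 C5 B4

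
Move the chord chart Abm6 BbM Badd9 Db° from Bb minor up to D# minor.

C#m6 D#M D##add9 F#°

Bb minor up to D# minor is an augmented third; each chord root moves by that interval while the quality stays the same.
Abm6: root Ab up an augmented third → C#, giving C#m6.
BbM: root Bb up an augmented third → D#, giving D#M.
Badd9: root B up an augmented third → D##, giving D##add9.
Db°: root Db up an augmented third → F#, giving F#°.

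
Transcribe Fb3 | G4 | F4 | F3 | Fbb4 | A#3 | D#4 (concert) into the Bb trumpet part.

The Bb trumpet sounds a major second below written, so the written part must be a major second above concert — transpose each note up.
Fb3 → Gb3
G4 → A4
F4 → G4
F3 → G3
Fbb4 → Gbb4
A#3 → B#3
D#4 → E#4

Gb3 A4 G4 G3 Gbb4 B#3 E#4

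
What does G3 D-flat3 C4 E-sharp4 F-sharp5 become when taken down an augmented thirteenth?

Bbb1 Fbb1 Ebb2 G2 Ab3

G3: a thirteenth down reaches B, and 22 semitones makes it Bbb1.
Db3 down an augmented thirteenth is Fbb1.
C4 down an augmented thirteenth is Ebb2.
E#4: a thirteenth down reaches G, and 22 semitones makes it G2.
An augmented thirteenth down from F#5 gives Ab3.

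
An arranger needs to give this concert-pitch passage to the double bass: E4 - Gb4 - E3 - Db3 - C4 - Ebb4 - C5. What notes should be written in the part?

The double bass sounds a perfect octave below written, so the written part must be a perfect octave above concert — transpose each note up.
E4 to E5
Gb4 to Gb5
E3 to E4
Db3 to Db4
C4 to C5
Ebb4 to Ebb5
C5 to C6

E5 Gb5 E4 Db4 C5 Ebb5 C6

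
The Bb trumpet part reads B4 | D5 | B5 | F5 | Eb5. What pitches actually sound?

A4 C5 A5 Eb5 Db5

Written C4 on the Bb trumpet sounds as Bb3, a major second lower; apply that shift to every note.
B4 → A4
D5 → C5
B5 → A5
F5 → Eb5
Eb5 → Db5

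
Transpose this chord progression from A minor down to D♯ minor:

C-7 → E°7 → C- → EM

A minor down to D♯ minor is a diminished fifth; each chord root moves by that interval while the quality stays the same.
C-7: root C down a diminished fifth → F#, giving F#-7.
E°7: root E down a diminished fifth → A#, giving A#°7.
C-: root C down a diminished fifth → F#, giving F#-.
EM: root E down a diminished fifth → A#, giving A#M.

F#-7 A#°7 F#- A#M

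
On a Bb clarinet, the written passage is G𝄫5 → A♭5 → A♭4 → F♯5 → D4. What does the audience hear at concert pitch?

Fbb5 Gb5 Gb4 E5 C4

Written C4 on the Bb clarinet sounds as Bb3, a major second lower; apply that shift to every note.
Gbb5 becomes Fbb5
Ab5 becomes Gb5
Ab4 becomes Gb4
F#5 becomes E5
D4 becomes C4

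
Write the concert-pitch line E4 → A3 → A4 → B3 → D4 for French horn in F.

B4 E4 E5 F#4 A4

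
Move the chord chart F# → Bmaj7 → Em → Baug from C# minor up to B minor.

C# minor up to B minor is a minor seventh; each chord root moves by that interval while the quality stays the same.
F#: root F# up a minor seventh → E, giving E.
Bmaj7: root B up a minor seventh → A, giving Amaj7.
Em: root E up a minor seventh → D, giving Dm.
Baug: root B up a minor seventh → A, giving Aaug.

E Amaj7 Dm Aaug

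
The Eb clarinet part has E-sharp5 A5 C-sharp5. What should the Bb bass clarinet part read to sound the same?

First find concert pitch: the Eb clarinet sounds a minor third above written, so E-sharp5 A5 C-sharp5 sounds G#5 C6 E5.
Then write for Bb bass clarinet: it sounds a major ninth below written, so the part must be a major ninth above concert.
G#5 → A#6
C6 → D7
E5 → F#6

A#6 D7 F#6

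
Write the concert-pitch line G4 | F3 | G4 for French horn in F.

D5 C4 D5

Written C4 sounds as F3 on the French horn in F, so concert pitches are written a perfect fifth up.
G4 gives D5
F3 gives C4
G4 gives D5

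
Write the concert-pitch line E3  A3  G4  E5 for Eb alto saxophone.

C#4 F#4 E5 C#6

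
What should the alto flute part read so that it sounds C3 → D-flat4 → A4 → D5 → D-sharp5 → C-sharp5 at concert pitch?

F3 Gb4 D5 G5 G#5 F#5

The alto flute sounds a perfect fourth below written, so the written part must be a perfect fourth above concert — transpose each note up.
C3 -> F3
Db4 -> Gb4
A4 -> D5
D5 -> G5
D#5 -> G#5
C#5 -> F#5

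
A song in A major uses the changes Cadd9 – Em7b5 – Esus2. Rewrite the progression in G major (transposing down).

Bbadd9 Dm7b5 Dsus2

A major down to G major is a major second; each chord root moves by that interval while the quality stays the same.
Cadd9: root C down a major second → Bb, giving Bbadd9.
Em7b5: root E down a major second → D, giving Dm7b5.
Esus2: root E down a major second → D, giving Dsus2.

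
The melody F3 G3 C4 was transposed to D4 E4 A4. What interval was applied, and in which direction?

From F3 to D4 is 6 letter names — a sixth of some quality.
F3 to D4 is 9 semitones, which makes it a major sixth; the second version is higher, so the direction is up.
Checking another pair — C4 → A4 — gives the same interval.

up a major sixth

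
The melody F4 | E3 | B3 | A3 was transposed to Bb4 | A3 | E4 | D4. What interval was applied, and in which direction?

From F4 to Bb4 is 4 letter names — a fourth of some quality.
F4 to Bb4 is 5 semitones, which makes it a perfect fourth; the second version is higher, so the direction is up.
Checking another pair — A3 → D4 — gives the same interval.

up a perfect fourth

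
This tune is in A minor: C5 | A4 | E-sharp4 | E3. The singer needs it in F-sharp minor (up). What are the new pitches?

A5 F#5 C##5 C#4

A minor to F-sharp minor up is a major sixth, so every note moves up by that interval.
C5 to A5
A4 to F#5
E#4 to C##5
E3 to C#4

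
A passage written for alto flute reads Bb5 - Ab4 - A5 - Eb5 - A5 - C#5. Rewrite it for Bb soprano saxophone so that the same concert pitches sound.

First find concert pitch: the alto flute sounds a perfect fourth below written, so Bb5 Ab4 A5 Eb5 A5 C#5 sounds F5 Eb4 E5 Bb4 E5 G#4.
Then write for Bb soprano saxophone: it sounds a major second below written, so the part must be a major second above concert.
F5 → G5
Eb4 → F4
E5 → F#5
Bb4 → C5
E5 → F#5
G#4 → A#4

G5 F4 F#5 C5 F#5 A#4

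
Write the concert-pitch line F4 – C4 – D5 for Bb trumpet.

Written C4 sounds as Bb3 on the Bb trumpet, so concert pitches are written a major second up.
F4 gives G4
C4 gives D4
D5 gives E5

G4 D4 E5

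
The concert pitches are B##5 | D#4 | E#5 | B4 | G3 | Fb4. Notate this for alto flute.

E##6 G#4 A#5 E5 C4 Bbb4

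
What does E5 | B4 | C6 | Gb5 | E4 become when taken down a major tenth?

C4 G3 Ab4 Ebb4 C3

E5 gives C4
B4 gives G3
C6 gives Ab4
Gb5 gives Ebb4
E4 gives C3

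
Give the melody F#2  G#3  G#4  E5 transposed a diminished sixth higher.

Db3 Eb4 Eb5 Cb6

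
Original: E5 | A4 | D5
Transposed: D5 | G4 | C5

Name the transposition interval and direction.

From E5 to D5 is 2 letter names — a second of some quality.
D5 to E5 is 2 semitones, which makes it a major second; the second version is lower, so the direction is down.
Checking another pair — D5 → C5 — gives the same interval.

down a major second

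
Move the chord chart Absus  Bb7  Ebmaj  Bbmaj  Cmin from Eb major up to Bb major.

Ebsus F7 Bbmaj Fmaj Gmin

Eb major up to Bb major is a perfect fifth; each chord root moves by that interval while the quality stays the same.
Absus: root Ab up a perfect fifth → Eb, giving Ebsus.
Bb7: root Bb up a perfect fifth → F, giving F7.
Ebmaj: root Eb up a perfect fifth → Bb, giving Bbmaj.
Bbmaj: root Bb up a perfect fifth → F, giving Fmaj.
Cmin: root C up a perfect fifth → G, giving Gmin.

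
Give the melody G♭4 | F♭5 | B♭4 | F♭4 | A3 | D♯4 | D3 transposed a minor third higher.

Bbb4 Abb5 Db5 Abb4 C4 F#4 F3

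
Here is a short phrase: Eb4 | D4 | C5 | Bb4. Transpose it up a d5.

Bbb4 Ab4 Gb5 Fb5

Eb4 to Bbb4
D4 to Ab4
C5 to Gb5
Bb4 to Fb5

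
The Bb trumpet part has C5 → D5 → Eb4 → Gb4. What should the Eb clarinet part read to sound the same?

G4 A4 Bb3 Db4

First find concert pitch: the Bb trumpet sounds a major second below written, so C5 D5 Eb4 Gb4 sounds Bb4 C5 Db4 Fb4.
Then write for Eb clarinet: it sounds a minor third above written, so the part must be a minor third below concert.
Bb4 → G4
C5 → A4
Db4 → Bb3
Fb4 → Db4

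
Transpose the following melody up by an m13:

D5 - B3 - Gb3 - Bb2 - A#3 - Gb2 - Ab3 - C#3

Bb6 G5 Ebb5 Gb4 F#5 Ebb4 Fb5 A4

A minor thirteenth up from D5 gives Bb6.
B3: a thirteenth up reaches G, and 20 semitones makes it G5.
Gb3 up a minor thirteenth is Ebb5.
A minor thirteenth up from Bb2 gives Gb4.
A#3 up a minor thirteenth is F#5.
Gb2: a thirteenth up reaches E, and 20 semitones makes it Ebb4.
Ab3 up a minor thirteenth is Fb5.
C#3: a thirteenth up reaches A, and 20 semitones makes it A4.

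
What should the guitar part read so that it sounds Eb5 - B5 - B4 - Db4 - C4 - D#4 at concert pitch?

Eb6 B6 B5 Db5 C5 D#5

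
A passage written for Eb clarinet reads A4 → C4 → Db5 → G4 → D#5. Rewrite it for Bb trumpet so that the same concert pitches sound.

D5 F4 Gb5 C5 G#5

First find concert pitch: the Eb clarinet sounds a minor third above written, so A4 C4 Db5 G4 D#5 sounds C5 Eb4 Fb5 Bb4 F#5.
Then write for Bb trumpet: it sounds a major second below written, so the part must be a major second above concert.
C5 → D5
Eb4 → F4
Fb5 → Gb5
Bb4 → C5
F#5 → G#5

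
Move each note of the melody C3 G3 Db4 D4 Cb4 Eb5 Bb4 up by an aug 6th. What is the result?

A#3 E#4 B4 B#4 A4 C#6 G#5

C3 -> A#3
G3 -> E#4
Db4 -> B4
D4 -> B#4
Cb4 -> A4
Eb5 -> C#6
Bb4 -> G#5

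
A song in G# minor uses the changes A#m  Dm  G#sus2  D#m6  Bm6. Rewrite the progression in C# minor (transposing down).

G# minor down to C# minor is a perfect fifth; each chord root moves by that interval while the quality stays the same.
A#m: root A# down a perfect fifth → D#, giving D#m.
Dm: root D down a perfect fifth → G, giving Gm.
G#sus2: root G# down a perfect fifth → C#, giving C#sus2.
D#m6: root D# down a perfect fifth → G#, giving G#m6.
Bm6: root B down a perfect fifth → E, giving Em6.

D#m Gm C#sus2 G#m6 Em6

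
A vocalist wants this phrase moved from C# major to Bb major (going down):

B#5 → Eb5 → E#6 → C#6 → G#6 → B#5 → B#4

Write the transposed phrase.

A5 Dbb5 D6 Bb5 F6 A5 A4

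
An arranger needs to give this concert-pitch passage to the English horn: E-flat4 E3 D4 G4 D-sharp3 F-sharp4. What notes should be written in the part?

Bb4 B3 A4 D5 A#3 C#5

Written C4 sounds as F3 on the English horn, so concert pitches are written a perfect fifth up.
Eb4 -> Bb4
E3 -> B3
D4 -> A4
G4 -> D5
D#3 -> A#3
F#4 -> C#5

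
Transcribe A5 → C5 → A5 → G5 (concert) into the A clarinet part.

Written C4 sounds as A3 on the A clarinet, so concert pitches are written a minor third up.
A5 to C6
C5 to Eb5
A5 to C6
G5 to Bb5

C6 Eb5 C6 Bb5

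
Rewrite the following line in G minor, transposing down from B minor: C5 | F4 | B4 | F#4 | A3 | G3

Ab4 Db4 G4 D4 F3 Eb3

From B down to G is a major third; apply that to each pitch.
C5 → Ab4
F4 → Db4
B4 → G4
F#4 → D4
A3 → F3
G3 → Eb3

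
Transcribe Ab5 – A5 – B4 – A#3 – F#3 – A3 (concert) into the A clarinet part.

Cb6 C6 D5 C#4 A3 C4

Written C4 sounds as A3 on the A clarinet, so concert pitches are written a minor third up.
Ab5 → Cb6
A5 → C6
B4 → D5
A#3 → C#4
F#3 → A3
A3 → C4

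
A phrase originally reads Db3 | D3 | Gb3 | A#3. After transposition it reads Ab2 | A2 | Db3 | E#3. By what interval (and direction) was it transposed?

down a perfect fourth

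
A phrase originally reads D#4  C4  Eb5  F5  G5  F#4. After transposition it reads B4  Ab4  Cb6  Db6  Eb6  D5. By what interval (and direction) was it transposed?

up a minor sixth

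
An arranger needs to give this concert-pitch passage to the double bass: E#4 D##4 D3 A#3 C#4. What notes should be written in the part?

E#5 D##5 D4 A#4 C#5

The double bass sounds a perfect octave below written, so the written part must be a perfect octave above concert — transpose each note up.
E#4 → E#5
D##4 → D##5
D3 → D4
A#3 → A#4
C#4 → C#5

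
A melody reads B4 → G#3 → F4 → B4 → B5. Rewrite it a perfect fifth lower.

E4 C#3 Bb3 E4 E5

A perfect fifth down from B4 gives E4.
G#3 down a perfect fifth is C#3.
A perfect fifth down from F4 gives Bb3.
B4 down a perfect fifth is E4.
B5 down a perfect fifth is E5.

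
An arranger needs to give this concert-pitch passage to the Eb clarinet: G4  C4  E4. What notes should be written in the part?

The Eb clarinet sounds a minor third above written, so the written part must be a minor third below concert — transpose each note down.
G4 to E4
C4 to A3
E4 to C#4

E4 A3 C#4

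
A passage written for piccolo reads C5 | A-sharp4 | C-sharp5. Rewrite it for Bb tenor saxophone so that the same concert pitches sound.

First find concert pitch: the piccolo sounds a perfect octave above written, so C5 A-sharp4 C-sharp5 sounds C6 A#5 C#6.
Then write for Bb tenor saxophone: it sounds a major ninth below written, so the part must be a major ninth above concert.
C6 → D7
A#5 → B#6
C#6 → D#7

D7 B#6 D#7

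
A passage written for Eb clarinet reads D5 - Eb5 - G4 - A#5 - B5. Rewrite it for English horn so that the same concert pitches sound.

C6 Db6 F5 G#6 A6

First find concert pitch: the Eb clarinet sounds a minor third above written, so D5 Eb5 G4 A#5 B5 sounds F5 Gb5 Bb4 C#6 D6.
Then write for English horn: it sounds a perfect fifth below written, so the part must be a perfect fifth above concert.
F5 → C6
Gb5 → Db6
Bb4 → F5
C#6 → G#6
D6 → A6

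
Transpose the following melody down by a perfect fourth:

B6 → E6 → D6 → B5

F#6 B5 A5 F#5

B6 down a perfect fourth is F#6.
E6: a fourth down reaches B, and 5 semitones makes it B5.
A perfect fourth down from D6 gives A5.
A perfect fourth down from B5 gives F#5.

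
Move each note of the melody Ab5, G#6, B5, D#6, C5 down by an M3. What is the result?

Ab5: a third down reaches F, and 4 semitones makes it Fb5.
G#6: a third down reaches E, and 4 semitones makes it E6.
B5: a third down reaches G, and 4 semitones makes it G5.
D#6 down a major third is B5.
C5 down a major third is Ab4.

Fb5 E6 G5 B5 Ab4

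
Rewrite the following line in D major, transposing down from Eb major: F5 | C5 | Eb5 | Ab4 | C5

E5 B4 D5 G4 B4

Eb major to D major down is a minor second, so every note moves down by that interval.
F5 → E5
C5 → B4
Eb5 → D5
Ab4 → G4
C5 → B4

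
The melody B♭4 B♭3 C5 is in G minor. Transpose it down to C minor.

From G down to C is a perfect fifth; apply that to each pitch.
Bb4 to Eb4
Bb3 to Eb3
C5 to F4

Eb4 Eb3 F4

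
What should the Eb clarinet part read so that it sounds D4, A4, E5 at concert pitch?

The Eb clarinet sounds a minor third above written, so the written part must be a minor third below concert — transpose each note down.
D4 → B3
A4 → F#4
E5 → C#5

B3 F#4 C#5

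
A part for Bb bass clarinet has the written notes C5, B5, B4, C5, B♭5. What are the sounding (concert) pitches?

Written C4 on the Bb bass clarinet sounds as Bb2, a major ninth lower; apply that shift to every note.
C5 gives Bb3
B5 gives A4
B4 gives A3
C5 gives Bb3
Bb5 gives Ab4

Bb3 A4 A3 Bb3 Ab4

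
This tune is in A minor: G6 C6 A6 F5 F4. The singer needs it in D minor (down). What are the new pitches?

C6 F5 D6 Bb4 Bb3

From A down to D is a perfect fifth; apply that to each pitch.
G6 -> C6
C6 -> F5
A6 -> D6
F5 -> Bb4
F4 -> Bb3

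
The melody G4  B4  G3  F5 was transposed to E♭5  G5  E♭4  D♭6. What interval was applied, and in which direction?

up a minor sixth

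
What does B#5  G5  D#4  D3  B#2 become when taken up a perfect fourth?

A perfect fourth up from B#5 gives E#6.
G5: a fourth up reaches C, and 5 semitones makes it C6.
D#4 up a perfect fourth is G#4.
D3: a fourth up reaches G, and 5 semitones makes it G3.
B#2 up a perfect fourth is E#3.

E#6 C6 G#4 G3 E#3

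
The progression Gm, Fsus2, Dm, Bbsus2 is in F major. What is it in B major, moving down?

C#m Bsus2 G#m Esus2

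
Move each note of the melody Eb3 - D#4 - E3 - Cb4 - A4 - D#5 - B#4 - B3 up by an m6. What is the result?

Cb4 B4 C4 Abb4 F5 B5 G#5 G4

Eb3 -> Cb4
D#4 -> B4
E3 -> C4
Cb4 -> Abb4
A4 -> F5
D#5 -> B5
B#4 -> G#5
B3 -> G4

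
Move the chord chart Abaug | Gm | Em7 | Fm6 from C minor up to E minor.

C minor up to E minor is a major third; each chord root moves by that interval while the quality stays the same.
Abaug: root Ab up a major third → C, giving Caug.
Gm: root G up a major third → B, giving Bm.
Em7: root E up a major third → G#, giving G#m7.
Fm6: root F up a major third → A, giving Am6.

Caug Bm G#m7 Am6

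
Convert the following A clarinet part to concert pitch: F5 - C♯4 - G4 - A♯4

Written C4 on the A clarinet sounds as A3, a minor third lower; apply that shift to every note.
F5 becomes D5
C#4 becomes A#3
G4 becomes E4
A#4 becomes F##4

D5 A#3 E4 F##4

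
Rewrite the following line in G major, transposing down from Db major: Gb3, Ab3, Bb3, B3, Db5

C3 D3 E3 E#3 G4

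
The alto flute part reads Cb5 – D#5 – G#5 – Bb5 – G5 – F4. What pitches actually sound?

Gb4 A#4 D#5 F5 D5 C4

Written C4 on the alto flute sounds as G3, a perfect fourth lower; apply that shift to every note.
Cb5 -> Gb4
D#5 -> A#4
G#5 -> D#5
Bb5 -> F5
G5 -> D5
F4 -> C4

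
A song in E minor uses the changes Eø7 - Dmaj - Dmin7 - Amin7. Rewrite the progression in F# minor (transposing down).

F#ø7 Emaj Emin7 Bmin7

E minor down to F# minor is a minor seventh; each chord root moves by that interval while the quality stays the same.
Eø7: root E down a minor seventh → F#, giving F#ø7.
Dmaj: root D down a minor seventh → E, giving Emaj.
Dmin7: root D down a minor seventh → E, giving Emin7.
Amin7: root A down a minor seventh → B, giving Bmin7.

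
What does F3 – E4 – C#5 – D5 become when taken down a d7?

G#2 F##3 D##4 E#4

F3 to G#2
E4 to F##3
C#5 to D##4
D5 to E#4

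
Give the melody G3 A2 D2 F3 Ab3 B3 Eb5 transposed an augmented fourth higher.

C#4 D#3 G#2 B3 D4 E#4 A5

An augmented fourth up from G3 gives C#4.
A2 up an augmented fourth is D#3.
D2: a fourth up reaches G, and 6 semitones makes it G#2.
F3: a fourth up reaches B, and 6 semitones makes it B3.
Ab3: a fourth up reaches D, and 6 semitones makes it D4.
B3 up an augmented fourth is E#4.
Eb5 up an augmented fourth is A5.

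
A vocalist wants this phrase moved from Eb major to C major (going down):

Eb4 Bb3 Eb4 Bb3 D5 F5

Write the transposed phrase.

Eb major to C major down is a minor third, so every note moves down by that interval.
Eb4 to C4
Bb3 to G3
Eb4 to C4
Bb3 to G3
D5 to B4
F5 to D5

C4 G3 C4 G3 B4 D5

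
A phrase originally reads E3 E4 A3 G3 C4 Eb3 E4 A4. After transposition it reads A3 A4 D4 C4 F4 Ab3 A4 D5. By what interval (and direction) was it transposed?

up a perfect fourth

From E3 to A3 is 4 letter names — a fourth of some quality.
E3 to A3 is 5 semitones, which makes it a perfect fourth; the second version is higher, so the direction is up.
Checking another pair — A4 → D5 — gives the same interval.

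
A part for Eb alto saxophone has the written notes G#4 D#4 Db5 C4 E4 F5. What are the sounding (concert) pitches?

B3 F#3 Fb4 Eb3 G3 Ab4

Written C4 on the Eb alto saxophone sounds as Eb3, a major sixth lower; apply that shift to every note.
G#4 becomes B3
D#4 becomes F#3
Db5 becomes Fb4
C4 becomes Eb3
E4 becomes G3
F5 becomes Ab4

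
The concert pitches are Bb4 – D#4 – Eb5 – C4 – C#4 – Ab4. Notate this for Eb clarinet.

G4 B#3 C5 A3 A#3 F4

Written C4 sounds as Eb4 on the Eb clarinet, so concert pitches are written a minor third down.
Bb4 -> G4
D#4 -> B#3
Eb5 -> C5
C4 -> A3
C#4 -> A#3
Ab4 -> F4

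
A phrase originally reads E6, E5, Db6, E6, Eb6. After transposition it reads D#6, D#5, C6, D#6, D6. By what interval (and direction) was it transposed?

down a minor second

From E6 to D#6 is 2 letter names — a second of some quality.
D#6 to E6 is 1 semitone, which makes it a minor second; the second version is lower, so the direction is down.
Checking another pair — Eb6 → D6 — gives the same interval.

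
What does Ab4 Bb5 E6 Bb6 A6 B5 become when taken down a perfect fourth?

Eb4 F5 B5 F6 E6 F#5

Ab4: a fourth down reaches E, and 5 semitones makes it Eb4.
Bb5 down a perfect fourth is F5.
E6 down a perfect fourth is B5.
Bb6: a fourth down reaches F, and 5 semitones makes it F6.
A6: a fourth down reaches E, and 5 semitones makes it E6.
A perfect fourth down from B5 gives F#5.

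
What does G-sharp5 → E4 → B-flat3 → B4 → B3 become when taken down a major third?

G#5 to E5
E4 to C4
Bb3 to Gb3
B4 to G4
B3 to G3

E5 C4 Gb3 G4 G3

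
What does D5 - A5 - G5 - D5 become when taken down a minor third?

B4 F#5 E5 B4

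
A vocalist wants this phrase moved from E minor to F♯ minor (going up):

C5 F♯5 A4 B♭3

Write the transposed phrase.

From E up to F♯ is a major second; apply that to each pitch.
C5 gives D5
F#5 gives G#5
A4 gives B4
Bb3 gives C4

D5 G#5 B4 C4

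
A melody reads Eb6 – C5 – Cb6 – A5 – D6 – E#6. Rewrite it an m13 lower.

G4 E3 Eb4 C#4 F#4 G##4

Eb6 to G4
C5 to E3
Cb6 to Eb4
A5 to C#4
D6 to F#4
E#6 to G##4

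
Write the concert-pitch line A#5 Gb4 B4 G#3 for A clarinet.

C#6 Bbb4 D5 B3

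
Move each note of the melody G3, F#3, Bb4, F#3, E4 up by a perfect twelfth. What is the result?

D5 C#5 F6 C#5 B5

G3 becomes D5
F#3 becomes C#5
Bb4 becomes F6
F#3 becomes C#5
E4 becomes B5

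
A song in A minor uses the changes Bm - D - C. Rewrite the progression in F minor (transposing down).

Gm Bb Ab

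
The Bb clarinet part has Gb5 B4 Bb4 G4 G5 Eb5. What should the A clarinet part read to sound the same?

Abb5 C5 Cb5 Ab4 Ab5 Fb5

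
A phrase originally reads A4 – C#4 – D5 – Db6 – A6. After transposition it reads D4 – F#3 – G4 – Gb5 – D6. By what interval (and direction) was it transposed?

down a perfect fifth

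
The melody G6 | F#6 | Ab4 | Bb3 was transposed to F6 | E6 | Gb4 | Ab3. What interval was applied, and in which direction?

down a major second

Take the first pair: G6 → F6. G to F spans 2 letter names, so the interval is some kind of second.
F6 to G6 is 2 semitones, which makes it a major second; the second version is lower, so the direction is down.
Checking another pair — Bb3 → Ab3 — gives the same interval.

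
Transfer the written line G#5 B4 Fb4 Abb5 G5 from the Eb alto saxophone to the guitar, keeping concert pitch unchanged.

B5 D5 Abb4 Cbb6 Bb5

First find concert pitch: the Eb alto saxophone sounds a major sixth below written, so G#5 B4 Fb4 Abb5 G5 sounds B4 D4 Abb3 Cbb5 Bb4.
Then write for guitar: it sounds a perfect octave below written, so the part must be a perfect octave above concert.
B4 → B5
D4 → D5
Abb3 → Abb4
Cbb5 → Cbb6
Bb4 → Bb5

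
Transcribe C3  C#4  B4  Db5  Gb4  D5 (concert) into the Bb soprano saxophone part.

D3 D#4 C#5 Eb5 Ab4 E5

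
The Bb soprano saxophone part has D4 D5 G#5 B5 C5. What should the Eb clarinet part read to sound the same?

A3 A4 D#5 F#5 G4

First find concert pitch: the Bb soprano saxophone sounds a major second below written, so D4 D5 G#5 B5 C5 sounds C4 C5 F#5 A5 Bb4.
Then write for Eb clarinet: it sounds a minor third above written, so the part must be a minor third below concert.
C4 → A3
C5 → A4
F#5 → D#5
A5 → F#5
Bb4 → G4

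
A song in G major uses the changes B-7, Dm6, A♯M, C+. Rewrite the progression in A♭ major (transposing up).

G major up to A♭ major is a minor second; each chord root moves by that interval while the quality stays the same.
B-7: root B up a minor second → C, giving C-7.
Dm6: root D up a minor second → Eb, giving Ebm6.
A♯M: root A♯ up a minor second → B, giving BM.
C+: root C up a minor second → Db, giving Db+.

C-7 Ebm6 BM Db+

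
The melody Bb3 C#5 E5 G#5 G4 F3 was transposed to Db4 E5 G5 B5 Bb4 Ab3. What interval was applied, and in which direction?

From Bb3 to Db4 is 3 letter names — a third of some quality.
Bb3 to Db4 is 3 semitones, which makes it a minor third; the second version is higher, so the direction is up.
Checking another pair — F3 → Ab3 — gives the same interval.

up a minor third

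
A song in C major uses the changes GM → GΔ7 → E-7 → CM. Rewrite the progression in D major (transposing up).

C major up to D major is a major second; each chord root moves by that interval while the quality stays the same.
GM: root G up a major second → A, giving AM.
GΔ7: root G up a major second → A, giving AΔ7.
E-7: root E up a major second → F#, giving F#-7.
CM: root C up a major second → D, giving DM.

AM AΔ7 F#-7 DM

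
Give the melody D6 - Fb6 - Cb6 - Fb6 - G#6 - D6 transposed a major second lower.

C6 Ebb6 Bbb5 Ebb6 F#6 C6

D6 → C6
Fb6 → Ebb6
Cb6 → Bbb5
Fb6 → Ebb6
G#6 → F#6
D6 → C6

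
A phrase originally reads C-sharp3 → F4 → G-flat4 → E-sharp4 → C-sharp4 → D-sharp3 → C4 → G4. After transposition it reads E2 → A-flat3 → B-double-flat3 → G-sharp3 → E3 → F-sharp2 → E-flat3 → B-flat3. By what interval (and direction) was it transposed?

Take the first pair: C#3 → E2. C to E spans 6 letter names, so the interval is some kind of sixth.
E2 to C#3 is 9 semitones, which makes it a major sixth; the second version is lower, so the direction is down.
Checking another pair — G4 → Bb3 — gives the same interval.

down a major sixth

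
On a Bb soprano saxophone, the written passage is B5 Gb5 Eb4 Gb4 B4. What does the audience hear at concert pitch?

A5 Fb5 Db4 Fb4 A4

The Bb soprano saxophone sounds a major second below written, so transpose each written note down a major second.
B5 -> A5
Gb5 -> Fb5
Eb4 -> Db4
Gb4 -> Fb4
B4 -> A4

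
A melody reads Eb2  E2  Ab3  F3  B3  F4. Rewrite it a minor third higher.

Gb2 G2 Cb4 Ab3 D4 Ab4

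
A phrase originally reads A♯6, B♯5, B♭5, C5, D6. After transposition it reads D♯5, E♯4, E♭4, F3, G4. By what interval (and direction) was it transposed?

Take the first pair: A#6 → D#5. A to D spans 12 letter names, so the interval is some kind of twelfth.
D#5 to A#6 is 19 semitones, which makes it a perfect twelfth; the second version is lower, so the direction is down.
Checking another pair — D6 → G4 — gives the same interval.

down a perfect twelfth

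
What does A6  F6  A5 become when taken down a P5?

A perfect fifth down from A6 gives D6.
F6 down a perfect fifth is Bb5.
A5: a fifth down reaches D, and 7 semitones makes it D5.

D6 Bb5 D5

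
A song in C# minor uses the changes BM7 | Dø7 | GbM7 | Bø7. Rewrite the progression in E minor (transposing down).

DM7 Fø7 BbbM7 Dø7

C# minor down to E minor is a major sixth; each chord root moves by that interval while the quality stays the same.
BM7: root B down a major sixth → D, giving DM7.
Dø7: root D down a major sixth → F, giving Fø7.
GbM7: root Gb down a major sixth → Bbb, giving BbbM7.
Bø7: root B down a major sixth → D, giving Dø7.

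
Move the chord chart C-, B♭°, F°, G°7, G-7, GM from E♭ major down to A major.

F#- E° B° C#°7 C#-7 C#M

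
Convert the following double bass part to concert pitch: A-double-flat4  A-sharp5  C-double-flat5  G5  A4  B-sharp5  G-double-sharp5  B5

The double bass sounds a perfect octave below written, so transpose each written note down a perfect octave.
Abb4 → Abb3
A#5 → A#4
Cbb5 → Cbb4
G5 → G4
A4 → A3
B#5 → B#4
G##5 → G##4
B5 → B4

Abb3 A#4 Cbb4 G4 A3 B#4 G##4 B4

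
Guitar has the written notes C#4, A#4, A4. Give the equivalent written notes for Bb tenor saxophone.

D#4 B#4 B4

First find concert pitch: the guitar sounds a perfect octave below written, so C#4 A#4 A4 sounds C#3 A#3 A3.
Then write for Bb tenor saxophone: it sounds a major ninth below written, so the part must be a major ninth above concert.
C#3 → D#4
A#3 → B#4
A3 → B4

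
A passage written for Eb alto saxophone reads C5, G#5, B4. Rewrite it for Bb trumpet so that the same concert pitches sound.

F4 C#5 E4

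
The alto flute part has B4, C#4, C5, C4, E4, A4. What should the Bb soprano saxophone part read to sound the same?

G#4 A#3 A4 A3 C#4 F#4

First find concert pitch: the alto flute sounds a perfect fourth below written, so B4 C#4 C5 C4 E4 A4 sounds F#4 G#3 G4 G3 B3 E4.
Then write for Bb soprano saxophone: it sounds a major second below written, so the part must be a major second above concert.
F#4 → G#4
G#3 → A#3
G4 → A4
G3 → A3
B3 → C#4
E4 → F#4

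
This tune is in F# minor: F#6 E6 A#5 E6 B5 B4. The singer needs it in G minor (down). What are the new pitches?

G5 F5 B4 F5 C5 C4

From F# down to G is a major seventh; apply that to each pitch.
F#6 → G5
E6 → F5
A#5 → B4
E6 → F5
B5 → C5
B4 → C4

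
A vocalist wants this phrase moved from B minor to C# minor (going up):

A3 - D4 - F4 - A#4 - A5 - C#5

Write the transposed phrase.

B3 E4 G4 B#4 B5 D#5

B minor to C# minor up is a major second, so every note moves up by that interval.
A3 gives B3
D4 gives E4
F4 gives G4
A#4 gives B#4
A5 gives B5
C#5 gives D#5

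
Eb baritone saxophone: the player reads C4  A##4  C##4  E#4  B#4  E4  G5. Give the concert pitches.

The Eb baritone saxophone sounds a major thirteenth below written, so transpose each written note down a major thirteenth.
C4 to Eb2
A##4 to C##3
C##4 to E#2
E#4 to G#2
B#4 to D#3
E4 to G2
G5 to Bb3

Eb2 C##3 E#2 G#2 D#3 G2 Bb3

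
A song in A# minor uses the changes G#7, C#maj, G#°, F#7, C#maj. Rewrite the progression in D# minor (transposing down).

A# minor down to D# minor is a perfect fifth; each chord root moves by that interval while the quality stays the same.
G#7: root G# down a perfect fifth → C#, giving C#7.
C#maj: root C# down a perfect fifth → F#, giving F#maj.
G#°: root G# down a perfect fifth → C#, giving C#°.
F#7: root F# down a perfect fifth → B, giving B7.
C#maj: root C# down a perfect fifth → F#, giving F#maj.

C#7 F#maj C#° B7 F#maj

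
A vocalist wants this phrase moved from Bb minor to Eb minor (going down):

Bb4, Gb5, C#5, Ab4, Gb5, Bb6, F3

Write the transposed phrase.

Eb4 Cb5 F#4 Db4 Cb5 Eb6 Bb2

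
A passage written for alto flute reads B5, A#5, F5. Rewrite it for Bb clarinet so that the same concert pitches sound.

First find concert pitch: the alto flute sounds a perfect fourth below written, so B5 A#5 F5 sounds F#5 E#5 C5.
Then write for Bb clarinet: it sounds a major second below written, so the part must be a major second above concert.
F#5 → G#5
E#5 → F##5
C5 → D5

G#5 F##5 D5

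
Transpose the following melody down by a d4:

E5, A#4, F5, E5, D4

B#4 E##4 C#5 B#4 A#3

E5 to B#4
A#4 to E##4
F5 to C#5
E5 to B#4
D4 to A#3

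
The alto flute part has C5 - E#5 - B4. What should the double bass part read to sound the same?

G5 B#5 F#5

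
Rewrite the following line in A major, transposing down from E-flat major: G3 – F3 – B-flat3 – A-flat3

E-flat major to A major down is a diminished fifth, so every note moves down by that interval.
G3 becomes C#3
F3 becomes B2
Bb3 becomes E3
Ab3 becomes D3

C#3 B2 E3 D3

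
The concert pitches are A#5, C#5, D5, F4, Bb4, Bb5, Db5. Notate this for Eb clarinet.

Written C4 sounds as Eb4 on the Eb clarinet, so concert pitches are written a minor third down.
A#5 -> F##5
C#5 -> A#4
D5 -> B4
F4 -> D4
Bb4 -> G4
Bb5 -> G5
Db5 -> Bb4

F##5 A#4 B4 D4 G4 G5 Bb4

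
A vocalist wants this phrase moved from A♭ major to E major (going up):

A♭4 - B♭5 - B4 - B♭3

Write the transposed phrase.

From A♭ up to E is an augmented fifth; apply that to each pitch.
Ab4 -> E5
Bb5 -> F#6
B4 -> F##5
Bb3 -> F#4

E5 F#6 F##5 F#4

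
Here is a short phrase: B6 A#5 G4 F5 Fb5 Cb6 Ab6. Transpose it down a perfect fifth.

B6 → E6
A#5 → D#5
G4 → C4
F5 → Bb4
Fb5 → Bbb4
Cb6 → Fb5
Ab6 → Db6

E6 D#5 C4 Bb4 Bbb4 Fb5 Db6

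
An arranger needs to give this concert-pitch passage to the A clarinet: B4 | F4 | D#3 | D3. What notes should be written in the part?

D5 Ab4 F#3 F3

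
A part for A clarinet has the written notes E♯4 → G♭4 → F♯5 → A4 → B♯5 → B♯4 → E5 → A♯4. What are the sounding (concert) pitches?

The A clarinet sounds a minor third below written, so transpose each written note down a minor third.
E#4 to C##4
Gb4 to Eb4
F#5 to D#5
A4 to F#4
B#5 to G##5
B#4 to G##4
E5 to C#5
A#4 to F##4

C##4 Eb4 D#5 F#4 G##5 G##4 C#5 F##4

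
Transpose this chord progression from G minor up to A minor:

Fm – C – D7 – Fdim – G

G minor up to A minor is a major second; each chord root moves by that interval while the quality stays the same.
Fm: root F up a major second → G, giving Gm.
C: root C up a major second → D, giving D.
D7: root D up a major second → E, giving E7.
Fdim: root F up a major second → G, giving Gdim.
G: root G up a major second → A, giving A.

Gm D E7 Gdim A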